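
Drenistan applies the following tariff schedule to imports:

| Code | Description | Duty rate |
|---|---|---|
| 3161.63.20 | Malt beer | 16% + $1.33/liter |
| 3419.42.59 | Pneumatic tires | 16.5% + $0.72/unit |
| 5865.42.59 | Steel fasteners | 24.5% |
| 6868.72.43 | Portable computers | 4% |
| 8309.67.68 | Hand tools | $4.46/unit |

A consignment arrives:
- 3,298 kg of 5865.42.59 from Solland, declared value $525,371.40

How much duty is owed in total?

$128,715.99

Line 1 (5865.42.59, Solland, 3,298 kg, $525,371.40):
Base rate for 5865.42.59 is 24.5%.
Duty = $525,371.40 × 24.5% = $128,715.99.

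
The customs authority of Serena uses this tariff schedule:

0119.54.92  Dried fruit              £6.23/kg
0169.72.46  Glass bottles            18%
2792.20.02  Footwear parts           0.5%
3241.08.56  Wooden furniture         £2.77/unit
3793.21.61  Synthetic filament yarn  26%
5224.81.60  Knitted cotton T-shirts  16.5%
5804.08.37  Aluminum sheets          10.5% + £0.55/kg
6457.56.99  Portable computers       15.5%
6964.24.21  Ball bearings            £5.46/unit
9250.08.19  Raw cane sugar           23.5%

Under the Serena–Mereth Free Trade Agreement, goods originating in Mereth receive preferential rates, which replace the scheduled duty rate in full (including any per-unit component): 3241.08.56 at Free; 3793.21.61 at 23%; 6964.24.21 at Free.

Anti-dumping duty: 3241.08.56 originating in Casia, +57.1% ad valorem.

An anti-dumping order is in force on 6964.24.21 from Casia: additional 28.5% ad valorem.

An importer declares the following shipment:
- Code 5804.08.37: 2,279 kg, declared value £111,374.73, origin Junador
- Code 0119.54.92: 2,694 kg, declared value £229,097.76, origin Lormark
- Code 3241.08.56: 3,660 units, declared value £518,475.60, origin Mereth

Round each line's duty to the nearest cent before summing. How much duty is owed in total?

Line 1 (5804.08.37, Junador, 2,279 kg, £111,374.73):
Base rate for 5804.08.37 is 10.5% + £0.55/kg.
Duty = £111,374.73 × 10.5% + 2,279 × £0.55 = £12,947.80.
Line 2 (0119.54.92, Lormark, 2,694 kg, £229,097.76):
Base rate for 0119.54.92 is £6.23/kg.
Duty = 2,694 × £6.23 = £16,783.62.
Line 3 (3241.08.56, Mereth, 3,660 units, £518,475.60):
Base rate for 3241.08.56 is £2.77/unit.
Origin Mereth qualifies under the Serena–Mereth agreement and 3241.08.56 is covered: preferential rate Free applies instead.
The additional-duty order on 3241.08.56 targets Casia, not Mereth; it does not apply.
Duty = £518,475.60 × 0% = £0.00.
Total = £12,947.80 + £16,783.62 + £0.00 = £29,731.42.

£29,731.42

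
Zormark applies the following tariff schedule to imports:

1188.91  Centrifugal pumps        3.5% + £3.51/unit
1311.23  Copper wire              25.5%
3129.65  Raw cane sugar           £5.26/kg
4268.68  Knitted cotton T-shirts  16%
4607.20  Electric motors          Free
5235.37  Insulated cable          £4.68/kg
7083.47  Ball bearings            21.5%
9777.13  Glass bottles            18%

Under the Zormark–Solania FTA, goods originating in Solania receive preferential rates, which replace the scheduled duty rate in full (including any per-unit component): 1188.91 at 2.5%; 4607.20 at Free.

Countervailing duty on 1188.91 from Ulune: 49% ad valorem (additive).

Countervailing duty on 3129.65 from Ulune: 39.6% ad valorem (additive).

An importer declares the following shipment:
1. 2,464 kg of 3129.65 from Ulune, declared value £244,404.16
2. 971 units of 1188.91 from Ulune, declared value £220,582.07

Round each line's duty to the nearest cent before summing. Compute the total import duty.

Line 1 (3129.65, Ulune, 2,464 kg, £244,404.16):
Base rate for 3129.65 is £5.26/kg.
Additional duty on 3129.65 from Ulune: +39.6% ad valorem. Applied ad valorem rate = 39.6%.
Duty = £244,404.16 × 39.6% + 2,464 × £5.26 = £109,744.69.
Line 2 (1188.91, Ulune, 971 units, £220,582.07):
Base rate for 1188.91 is 3.5% + £3.51/unit.
1188.91 has an FTA preferential rate, but origin Ulune is not Solania; base rate stands.
Additional duty on 1188.91 from Ulune: +49%. Applied ad valorem rate: 3.5% + 49% = 52.5%.
Duty = £220,582.07 × 52.5% + 971 × £3.51 = £119,213.80.
Total = £109,744.69 + £119,213.80 = £228,958.49.

£228,958.49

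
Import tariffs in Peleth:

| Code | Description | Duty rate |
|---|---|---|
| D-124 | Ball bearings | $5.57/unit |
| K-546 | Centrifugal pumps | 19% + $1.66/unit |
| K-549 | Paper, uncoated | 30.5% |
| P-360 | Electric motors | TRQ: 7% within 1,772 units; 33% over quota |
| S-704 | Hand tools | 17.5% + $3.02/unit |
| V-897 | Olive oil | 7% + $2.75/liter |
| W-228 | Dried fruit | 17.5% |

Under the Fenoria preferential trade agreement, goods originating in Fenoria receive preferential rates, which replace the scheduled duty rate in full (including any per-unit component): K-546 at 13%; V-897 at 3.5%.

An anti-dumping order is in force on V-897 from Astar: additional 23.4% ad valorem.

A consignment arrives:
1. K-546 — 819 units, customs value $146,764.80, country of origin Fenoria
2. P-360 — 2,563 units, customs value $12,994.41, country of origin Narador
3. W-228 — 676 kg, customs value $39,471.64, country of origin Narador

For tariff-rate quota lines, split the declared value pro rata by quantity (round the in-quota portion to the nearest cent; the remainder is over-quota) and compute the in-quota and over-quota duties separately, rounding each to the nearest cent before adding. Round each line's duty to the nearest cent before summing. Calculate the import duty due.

Line 1 (K-546, Fenoria, 819 units, $146,764.80):
Base rate for K-546 is 19% + $1.66/unit.
Origin Fenoria qualifies under the Peleth–Fenoria agreement and K-546 is covered: preferential rate 13% applies instead.
Duty = $146,764.80 × 13% = $19,079.42.
Line 2 (P-360, Narador, 2,563 units, $12,994.41):
Code P-360 is under a tariff-rate quota (threshold 1,772 units). In-quota: 1,772 units at 7%; over-quota: 791 units at 33%.
Pro-rata value split: in-quota = $12,994.41 × 1,772/2,563 = $8,984.04; over-quota = $12,994.41 − $8,984.04 = $4,010.37.
In-quota duty = $8,984.04 × 7% = $628.88. Over-quota duty = $4,010.37 × 33% = $1,323.42.
Line duty = $628.88 + $1,323.42 = $1,952.30.
Line 3 (W-228, Narador, 676 kg, $39,471.64):
Base rate for W-228 is 17.5%.
Duty = $39,471.64 × 17.5% = $6,907.54.
Total = $19,079.42 + $1,952.30 + $6,907.54 = $27,939.26.

$27,939.26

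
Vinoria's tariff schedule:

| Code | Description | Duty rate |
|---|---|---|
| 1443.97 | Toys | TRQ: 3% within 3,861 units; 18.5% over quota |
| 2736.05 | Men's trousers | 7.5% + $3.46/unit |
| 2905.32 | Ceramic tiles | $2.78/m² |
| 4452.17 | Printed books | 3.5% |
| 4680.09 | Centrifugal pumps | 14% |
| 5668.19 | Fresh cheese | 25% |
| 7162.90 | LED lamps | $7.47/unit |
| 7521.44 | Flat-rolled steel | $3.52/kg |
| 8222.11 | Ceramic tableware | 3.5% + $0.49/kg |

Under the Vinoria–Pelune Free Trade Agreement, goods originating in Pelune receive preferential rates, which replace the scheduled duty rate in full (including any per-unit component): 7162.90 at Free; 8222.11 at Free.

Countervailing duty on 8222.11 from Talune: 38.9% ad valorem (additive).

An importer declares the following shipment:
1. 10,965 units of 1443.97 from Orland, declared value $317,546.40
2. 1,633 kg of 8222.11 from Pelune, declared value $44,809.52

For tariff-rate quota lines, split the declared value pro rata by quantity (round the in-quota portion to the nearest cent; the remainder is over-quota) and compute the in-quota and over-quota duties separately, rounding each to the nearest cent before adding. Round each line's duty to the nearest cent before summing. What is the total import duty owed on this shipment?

$41,414.83

Line 1 (1443.97, Orland, 10,965 units, $317,546.40):
Code 1443.97 is under a tariff-rate quota (threshold 3,861 units). In-quota: 3,861 units at 3%; over-quota: 7,104 units at 18.5%.
Pro-rata value split: in-quota = $317,546.40 × 3,861/10,965 = $111,814.56; over-quota = $317,546.40 − $111,814.56 = $205,731.84.
In-quota duty = $111,814.56 × 3% = $3,354.44. Over-quota duty = $205,731.84 × 18.5% = $38,060.39.
Line duty = $3,354.44 + $38,060.39 = $41,414.83.
Line 2 (8222.11, Pelune, 1,633 kg, $44,809.52):
Base rate for 8222.11 is 3.5% + $0.49/kg.
Origin Pelune qualifies under the Vinoria–Pelune agreement and 8222.11 is covered: preferential rate Free applies instead.
The additional-duty order on 8222.11 targets Talune, not Pelune; it does not apply.
Duty = $44,809.52 × 0% = $0.00.
Total = $41,414.83 + $0.00 = $41,414.83.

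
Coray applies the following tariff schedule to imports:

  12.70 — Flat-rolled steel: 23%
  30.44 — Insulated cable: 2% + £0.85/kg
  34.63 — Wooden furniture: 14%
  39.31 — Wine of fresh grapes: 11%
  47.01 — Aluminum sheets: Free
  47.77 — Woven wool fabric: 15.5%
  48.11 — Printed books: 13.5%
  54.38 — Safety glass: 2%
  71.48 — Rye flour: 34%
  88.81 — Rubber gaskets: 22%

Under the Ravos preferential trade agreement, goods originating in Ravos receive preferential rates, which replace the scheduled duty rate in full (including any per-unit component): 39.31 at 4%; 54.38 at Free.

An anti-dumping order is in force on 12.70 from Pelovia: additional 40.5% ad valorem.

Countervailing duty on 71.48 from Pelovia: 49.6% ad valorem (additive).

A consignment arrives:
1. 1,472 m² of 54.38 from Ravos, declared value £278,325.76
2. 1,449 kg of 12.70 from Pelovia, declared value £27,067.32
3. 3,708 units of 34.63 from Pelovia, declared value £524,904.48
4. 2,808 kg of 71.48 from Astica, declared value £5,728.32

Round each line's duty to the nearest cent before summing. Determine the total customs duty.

Line 1 (54.38, Ravos, 1,472 m², £278,325.76):
Base rate for 54.38 is 2%.
Origin Ravos qualifies under the Coray–Ravos agreement and 54.38 is covered: preferential rate Free applies instead.
Duty = £278,325.76 × 0% = £0.00.
Line 2 (12.70, Pelovia, 1,449 kg, £27,067.32):
Base rate for 12.70 is 23%.
Additional duty on 12.70 from Pelovia: +40.5%. Applied ad valorem rate: 23% + 40.5% = 63.5%.
Duty = £27,067.32 × 63.5% = £17,187.75.
Line 3 (34.63, Pelovia, 3,708 units, £524,904.48):
Base rate for 34.63 is 14%.
Duty = £524,904.48 × 14% = £73,486.63.
Line 4 (71.48, Astica, 2,808 kg, £5,728.32):
Base rate for 71.48 is 34%.
The additional-duty order on 71.48 targets Pelovia, not Astica; it does not apply.
Duty = £5,728.32 × 34% = £1,947.63.
Total = £0.00 + £17,187.75 + £73,486.63 + £1,947.63 = £92,622.01.

£92,622.01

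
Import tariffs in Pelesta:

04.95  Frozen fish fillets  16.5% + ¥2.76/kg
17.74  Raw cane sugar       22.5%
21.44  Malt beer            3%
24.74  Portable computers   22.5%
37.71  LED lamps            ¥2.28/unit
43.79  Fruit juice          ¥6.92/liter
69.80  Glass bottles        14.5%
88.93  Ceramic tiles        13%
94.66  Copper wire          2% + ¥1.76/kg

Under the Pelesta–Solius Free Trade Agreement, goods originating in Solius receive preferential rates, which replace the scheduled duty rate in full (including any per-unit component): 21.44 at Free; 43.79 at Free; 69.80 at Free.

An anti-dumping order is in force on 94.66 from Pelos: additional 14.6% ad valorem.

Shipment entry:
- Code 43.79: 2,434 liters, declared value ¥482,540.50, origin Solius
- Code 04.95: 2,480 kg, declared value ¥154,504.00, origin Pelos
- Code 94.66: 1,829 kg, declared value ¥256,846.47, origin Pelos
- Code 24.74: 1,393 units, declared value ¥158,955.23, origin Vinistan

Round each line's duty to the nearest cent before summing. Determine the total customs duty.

¥113,958.44

Line 1 (43.79, Solius, 2,434 liters, ¥482,540.50):
Base rate for 43.79 is ¥6.92/liter.
Origin Solius qualifies under the Pelesta–Solius agreement and 43.79 is covered: preferential rate Free applies instead.
Duty = ¥482,540.50 × 0% = ¥0.00.
Line 2 (04.95, Pelos, 2,480 kg, ¥154,504.00):
Base rate for 04.95 is 16.5% + ¥2.76/kg.
Duty = ¥154,504.00 × 16.5% + 2,480 × ¥2.76 = ¥32,337.96.
Line 3 (94.66, Pelos, 1,829 kg, ¥256,846.47):
Base rate for 94.66 is 2% + ¥1.76/kg.
Additional duty on 94.66 from Pelos: +14.6%. Applied ad valorem rate: 2% + 14.6% = 16.6%.
Duty = ¥256,846.47 × 16.6% + 1,829 × ¥1.76 = ¥45,855.55.
Line 4 (24.74, Vinistan, 1,393 units, ¥158,955.23):
Base rate for 24.74 is 22.5%.
Duty = ¥158,955.23 × 22.5% = ¥35,764.93.
Total = ¥0.00 + ¥32,337.96 + ¥45,855.55 + ¥35,764.93 = ¥113,958.44.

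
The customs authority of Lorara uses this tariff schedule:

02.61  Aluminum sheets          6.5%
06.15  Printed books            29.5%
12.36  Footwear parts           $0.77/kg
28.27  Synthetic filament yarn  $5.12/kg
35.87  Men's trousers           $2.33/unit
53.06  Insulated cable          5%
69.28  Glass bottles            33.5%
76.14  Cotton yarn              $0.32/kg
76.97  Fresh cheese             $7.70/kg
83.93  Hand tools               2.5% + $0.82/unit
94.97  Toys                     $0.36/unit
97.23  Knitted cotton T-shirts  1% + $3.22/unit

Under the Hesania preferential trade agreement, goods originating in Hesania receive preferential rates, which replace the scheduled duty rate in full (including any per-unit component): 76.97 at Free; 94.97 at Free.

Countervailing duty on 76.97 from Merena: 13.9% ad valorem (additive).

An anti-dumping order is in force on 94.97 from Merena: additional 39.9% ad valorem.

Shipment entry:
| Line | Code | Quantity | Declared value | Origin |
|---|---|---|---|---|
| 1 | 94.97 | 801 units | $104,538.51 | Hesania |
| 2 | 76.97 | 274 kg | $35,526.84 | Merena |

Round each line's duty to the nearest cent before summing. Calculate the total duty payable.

$7,048.03

Line 1 (94.97, Hesania, 801 units, $104,538.51):
Base rate for 94.97 is $0.36/unit.
Origin Hesania qualifies under the Lorara–Hesania agreement and 94.97 is covered: preferential rate Free applies instead.
The additional-duty order on 94.97 targets Merena, not Hesania; it does not apply.
Duty = $104,538.51 × 0% = $0.00.
Line 2 (76.97, Merena, 274 kg, $35,526.84):
Base rate for 76.97 is $7.70/kg.
76.97 has an FTA preferential rate, but origin Merena is not Hesania; base rate stands.
Additional duty on 76.97 from Merena: +13.9% ad valorem. Applied ad valorem rate = 13.9%.
Duty = $35,526.84 × 13.9% + 274 × $7.70 = $7,048.03.
Total = $0.00 + $7,048.03 = $7,048.03.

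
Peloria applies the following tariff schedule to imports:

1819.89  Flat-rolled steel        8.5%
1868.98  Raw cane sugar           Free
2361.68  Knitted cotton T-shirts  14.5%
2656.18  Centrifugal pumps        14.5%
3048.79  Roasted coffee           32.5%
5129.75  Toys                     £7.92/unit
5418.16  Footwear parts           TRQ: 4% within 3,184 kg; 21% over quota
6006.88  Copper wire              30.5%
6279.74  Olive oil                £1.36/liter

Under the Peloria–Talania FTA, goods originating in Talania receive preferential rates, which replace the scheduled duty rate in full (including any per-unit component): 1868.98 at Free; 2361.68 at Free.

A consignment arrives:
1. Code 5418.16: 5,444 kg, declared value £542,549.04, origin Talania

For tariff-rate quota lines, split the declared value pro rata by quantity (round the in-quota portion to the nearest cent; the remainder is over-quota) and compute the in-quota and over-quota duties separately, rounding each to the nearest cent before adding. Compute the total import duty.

£59,991.34

Line 1 (5418.16, Talania, 5,444 kg, £542,549.04):
Code 5418.16 is under a tariff-rate quota (threshold 3,184 kg). In-quota: 3,184 kg at 4%; over-quota: 2,260 kg at 21%.
Pro-rata value split: in-quota = £542,549.04 × 3,184/5,444 = £317,317.44; over-quota = £542,549.04 − £317,317.44 = £225,231.60.
In-quota duty = £317,317.44 × 4% = £12,692.70. Over-quota duty = £225,231.60 × 21% = £47,298.64.
Line duty = £12,692.70 + £47,298.64 = £59,991.34.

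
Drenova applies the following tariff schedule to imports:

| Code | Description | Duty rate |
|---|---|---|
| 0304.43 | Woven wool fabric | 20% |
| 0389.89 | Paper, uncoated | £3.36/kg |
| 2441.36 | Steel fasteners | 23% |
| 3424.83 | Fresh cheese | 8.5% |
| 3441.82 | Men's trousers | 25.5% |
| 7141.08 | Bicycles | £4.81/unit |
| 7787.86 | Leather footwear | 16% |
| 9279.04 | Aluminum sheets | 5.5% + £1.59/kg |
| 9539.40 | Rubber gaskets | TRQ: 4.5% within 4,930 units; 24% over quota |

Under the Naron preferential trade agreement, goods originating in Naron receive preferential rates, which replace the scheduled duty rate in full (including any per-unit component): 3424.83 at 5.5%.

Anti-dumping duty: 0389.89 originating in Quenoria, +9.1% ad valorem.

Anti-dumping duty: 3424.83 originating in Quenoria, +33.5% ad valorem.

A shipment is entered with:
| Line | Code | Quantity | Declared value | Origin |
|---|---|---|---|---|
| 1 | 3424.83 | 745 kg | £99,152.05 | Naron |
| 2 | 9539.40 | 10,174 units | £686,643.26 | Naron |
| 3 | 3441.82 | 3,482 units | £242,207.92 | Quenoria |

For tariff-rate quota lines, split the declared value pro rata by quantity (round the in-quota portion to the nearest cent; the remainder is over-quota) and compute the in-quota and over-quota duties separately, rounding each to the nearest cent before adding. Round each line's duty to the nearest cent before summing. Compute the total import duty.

Line 1 (3424.83, Naron, 745 kg, £99,152.05):
Base rate for 3424.83 is 8.5%.
Origin Naron qualifies under the Drenova–Naron agreement and 3424.83 is covered: preferential rate 5.5% applies instead.
The additional-duty order on 3424.83 targets Quenoria, not Naron; it does not apply.
Duty = £99,152.05 × 5.5% = £5,453.36.
Line 2 (9539.40, Naron, 10,174 units, £686,643.26):
Code 9539.40 is under a tariff-rate quota (threshold 4,930 units). In-quota: 4,930 units at 4.5%; over-quota: 5,244 units at 24%.
Pro-rata value split: in-quota = £686,643.26 × 4,930/10,174 = £332,725.70; over-quota = £686,643.26 − £332,725.70 = £353,917.56.
In-quota duty = £332,725.70 × 4.5% = £14,972.66. Over-quota duty = £353,917.56 × 24% = £84,940.21.
Line duty = £14,972.66 + £84,940.21 = £99,912.87.
Line 3 (3441.82, Quenoria, 3,482 units, £242,207.92):
Base rate for 3441.82 is 25.5%.
Duty = £242,207.92 × 25.5% = £61,763.02.
Total = £5,453.36 + £99,912.87 + £61,763.02 = £167,129.25.

£167,129.25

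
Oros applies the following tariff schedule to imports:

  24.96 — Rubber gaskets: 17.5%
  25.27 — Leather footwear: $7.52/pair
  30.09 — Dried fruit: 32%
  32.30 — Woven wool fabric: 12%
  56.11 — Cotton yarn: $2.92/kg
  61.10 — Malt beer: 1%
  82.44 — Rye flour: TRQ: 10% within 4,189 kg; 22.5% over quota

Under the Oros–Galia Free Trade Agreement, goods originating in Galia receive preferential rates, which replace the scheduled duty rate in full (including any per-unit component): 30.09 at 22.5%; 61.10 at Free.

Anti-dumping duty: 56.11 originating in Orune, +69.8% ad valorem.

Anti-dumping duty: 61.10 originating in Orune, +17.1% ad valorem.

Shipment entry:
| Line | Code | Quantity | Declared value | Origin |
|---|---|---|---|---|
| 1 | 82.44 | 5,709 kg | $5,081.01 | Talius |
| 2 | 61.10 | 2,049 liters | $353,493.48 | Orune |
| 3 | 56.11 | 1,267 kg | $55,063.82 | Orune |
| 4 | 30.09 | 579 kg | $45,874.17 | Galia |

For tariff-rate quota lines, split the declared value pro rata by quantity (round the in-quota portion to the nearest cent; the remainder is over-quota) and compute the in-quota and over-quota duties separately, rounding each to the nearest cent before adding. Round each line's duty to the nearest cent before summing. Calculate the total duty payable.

Line 1 (82.44, Talius, 5,709 kg, $5,081.01):
Code 82.44 is under a tariff-rate quota (threshold 4,189 kg). In-quota: 4,189 kg at 10%; over-quota: 1,520 kg at 22.5%.
Pro-rata value split: in-quota = $5,081.01 × 4,189/5,709 = $3,728.21; over-quota = $5,081.01 − $3,728.21 = $1,352.80.
In-quota duty = $3,728.21 × 10% = $372.82. Over-quota duty = $1,352.80 × 22.5% = $304.38.
Line duty = $372.82 + $304.38 = $677.20.
Line 2 (61.10, Orune, 2,049 liters, $353,493.48):
Base rate for 61.10 is 1%.
61.10 has an FTA preferential rate, but origin Orune is not Galia; base rate stands.
Additional duty on 61.10 from Orune: +17.1%. Applied ad valorem rate: 1% + 17.1% = 18.1%.
Duty = $353,493.48 × 18.1% = $63,982.32.
Line 3 (56.11, Orune, 1,267 kg, $55,063.82):
Base rate for 56.11 is $2.92/kg.
Additional duty on 56.11 from Orune: +69.8% ad valorem. Applied ad valorem rate = 69.8%.
Duty = $55,063.82 × 69.8% + 1,267 × $2.92 = $42,134.19.
Line 4 (30.09, Galia, 579 kg, $45,874.17):
Base rate for 30.09 is 32%.
Origin Galia qualifies under the Oros–Galia agreement and 30.09 is covered: preferential rate 22.5% applies instead.
Duty = $45,874.17 × 22.5% = $10,321.69.
Total = $677.20 + $63,982.32 + $42,134.19 + $10,321.69 = $117,115.40.

$117,115.40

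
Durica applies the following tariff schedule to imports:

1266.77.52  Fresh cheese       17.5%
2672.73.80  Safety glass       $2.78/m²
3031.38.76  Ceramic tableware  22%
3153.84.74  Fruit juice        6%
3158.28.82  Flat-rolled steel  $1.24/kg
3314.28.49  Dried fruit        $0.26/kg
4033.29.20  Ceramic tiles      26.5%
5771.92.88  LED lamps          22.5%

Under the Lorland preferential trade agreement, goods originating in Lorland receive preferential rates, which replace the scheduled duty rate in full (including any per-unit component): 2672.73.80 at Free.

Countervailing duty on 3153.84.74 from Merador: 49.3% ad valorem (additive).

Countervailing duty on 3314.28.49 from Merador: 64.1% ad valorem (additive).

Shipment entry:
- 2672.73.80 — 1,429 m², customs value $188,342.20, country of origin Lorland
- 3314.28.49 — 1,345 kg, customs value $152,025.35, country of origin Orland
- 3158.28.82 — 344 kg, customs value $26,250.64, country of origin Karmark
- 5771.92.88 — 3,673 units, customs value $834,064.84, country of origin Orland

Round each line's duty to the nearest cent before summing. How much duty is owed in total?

$188,440.85

Line 1 (2672.73.80, Lorland, 1,429 m², $188,342.20):
Base rate for 2672.73.80 is $2.78/m².
Origin Lorland qualifies under the Durica–Lorland agreement and 2672.73.80 is covered: preferential rate Free applies instead.
Duty = $188,342.20 × 0% = $0.00.
Line 2 (3314.28.49, Orland, 1,345 kg, $152,025.35):
Base rate for 3314.28.49 is $0.26/kg.
The additional-duty order on 3314.28.49 targets Merador, not Orland; it does not apply.
Duty = 1,345 × $0.26 = $349.70.
Line 3 (3158.28.82, Karmark, 344 kg, $26,250.64):
Base rate for 3158.28.82 is $1.24/kg.
Duty = 344 × $1.24 = $426.56.
Line 4 (5771.92.88, Orland, 3,673 units, $834,064.84):
Base rate for 5771.92.88 is 22.5%.
Duty = $834,064.84 × 22.5% = $187,664.59.
Total = $0.00 + $349.70 + $426.56 + $187,664.59 = $188,440.85.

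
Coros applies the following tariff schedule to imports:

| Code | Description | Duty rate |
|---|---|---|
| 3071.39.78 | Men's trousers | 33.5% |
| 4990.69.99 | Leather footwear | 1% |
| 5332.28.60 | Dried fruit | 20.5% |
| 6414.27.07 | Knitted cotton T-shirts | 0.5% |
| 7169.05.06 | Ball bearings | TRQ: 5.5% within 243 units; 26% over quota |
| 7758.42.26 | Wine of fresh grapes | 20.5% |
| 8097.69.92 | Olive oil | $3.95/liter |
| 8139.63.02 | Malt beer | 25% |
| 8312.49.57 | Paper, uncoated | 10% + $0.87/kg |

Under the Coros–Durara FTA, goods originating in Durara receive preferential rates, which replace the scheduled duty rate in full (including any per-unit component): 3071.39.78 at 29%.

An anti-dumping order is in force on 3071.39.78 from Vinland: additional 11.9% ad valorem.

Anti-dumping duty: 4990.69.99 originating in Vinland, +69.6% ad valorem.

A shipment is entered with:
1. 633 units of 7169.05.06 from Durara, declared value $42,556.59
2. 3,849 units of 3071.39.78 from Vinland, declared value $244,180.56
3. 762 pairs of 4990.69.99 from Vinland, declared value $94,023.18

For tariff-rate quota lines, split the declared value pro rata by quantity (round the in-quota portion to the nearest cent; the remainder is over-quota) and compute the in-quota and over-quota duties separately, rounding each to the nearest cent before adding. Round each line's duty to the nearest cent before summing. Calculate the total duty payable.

$184,953.99

Line 1 (7169.05.06, Durara, 633 units, $42,556.59):
Code 7169.05.06 is under a tariff-rate quota (threshold 243 units). In-quota: 243 units at 5.5%; over-quota: 390 units at 26%.
Pro-rata value split: in-quota = $42,556.59 × 243/633 = $16,336.89; over-quota = $42,556.59 − $16,336.89 = $26,219.70.
In-quota duty = $16,336.89 × 5.5% = $898.53. Over-quota duty = $26,219.70 × 26% = $6,817.12.
Line duty = $898.53 + $6,817.12 = $7,715.65.
Line 2 (3071.39.78, Vinland, 3,849 units, $244,180.56):
Base rate for 3071.39.78 is 33.5%.
3071.39.78 has an FTA preferential rate, but origin Vinland is not Durara; base rate stands.
Additional duty on 3071.39.78 from Vinland: +11.9%. Applied ad valorem rate: 33.5% + 11.9% = 45.4%.
Duty = $244,180.56 × 45.4% = $110,857.97.
Line 3 (4990.69.99, Vinland, 762 pairs, $94,023.18):
Base rate for 4990.69.99 is 1%.
Additional duty on 4990.69.99 from Vinland: +69.6%. Applied ad valorem rate: 1% + 69.6% = 70.6%.
Duty = $94,023.18 × 70.6% = $66,380.37.
Total = $7,715.65 + $110,857.97 + $66,380.37 = $184,953.99.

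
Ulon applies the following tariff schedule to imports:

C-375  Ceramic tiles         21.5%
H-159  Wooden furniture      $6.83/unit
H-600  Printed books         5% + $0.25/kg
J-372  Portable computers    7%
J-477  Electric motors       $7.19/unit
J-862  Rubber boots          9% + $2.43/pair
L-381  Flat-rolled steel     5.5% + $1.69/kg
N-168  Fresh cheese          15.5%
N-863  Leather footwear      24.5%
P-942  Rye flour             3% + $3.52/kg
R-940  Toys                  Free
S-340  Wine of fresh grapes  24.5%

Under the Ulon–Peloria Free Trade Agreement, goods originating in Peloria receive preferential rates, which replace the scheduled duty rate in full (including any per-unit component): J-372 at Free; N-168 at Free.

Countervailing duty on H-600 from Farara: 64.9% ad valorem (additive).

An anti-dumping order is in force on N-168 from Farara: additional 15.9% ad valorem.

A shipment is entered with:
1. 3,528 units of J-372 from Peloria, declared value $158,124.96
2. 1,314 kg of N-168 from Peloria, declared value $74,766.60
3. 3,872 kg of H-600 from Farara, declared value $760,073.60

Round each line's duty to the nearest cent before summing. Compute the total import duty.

Line 1 (J-372, Peloria, 3,528 units, $158,124.96):
Base rate for J-372 is 7%.
Origin Peloria qualifies under the Ulon–Peloria agreement and J-372 is covered: preferential rate Free applies instead.
Duty = $158,124.96 × 0% = $0.00.
Line 2 (N-168, Peloria, 1,314 kg, $74,766.60):
Base rate for N-168 is 15.5%.
Origin Peloria qualifies under the Ulon–Peloria agreement and N-168 is covered: preferential rate Free applies instead.
The additional-duty order on N-168 targets Farara, not Peloria; it does not apply.
Duty = $74,766.60 × 0% = $0.00.
Line 3 (H-600, Farara, 3,872 kg, $760,073.60):
Base rate for H-600 is 5% + $0.25/kg.
Additional duty on H-600 from Farara: +64.9%. Applied ad valorem rate: 5% + 64.9% = 69.9%.
Duty = $760,073.60 × 69.9% + 3,872 × $0.25 = $532,259.45.
Total = $0.00 + $0.00 + $532,259.45 = $532,259.45.

$532,259.45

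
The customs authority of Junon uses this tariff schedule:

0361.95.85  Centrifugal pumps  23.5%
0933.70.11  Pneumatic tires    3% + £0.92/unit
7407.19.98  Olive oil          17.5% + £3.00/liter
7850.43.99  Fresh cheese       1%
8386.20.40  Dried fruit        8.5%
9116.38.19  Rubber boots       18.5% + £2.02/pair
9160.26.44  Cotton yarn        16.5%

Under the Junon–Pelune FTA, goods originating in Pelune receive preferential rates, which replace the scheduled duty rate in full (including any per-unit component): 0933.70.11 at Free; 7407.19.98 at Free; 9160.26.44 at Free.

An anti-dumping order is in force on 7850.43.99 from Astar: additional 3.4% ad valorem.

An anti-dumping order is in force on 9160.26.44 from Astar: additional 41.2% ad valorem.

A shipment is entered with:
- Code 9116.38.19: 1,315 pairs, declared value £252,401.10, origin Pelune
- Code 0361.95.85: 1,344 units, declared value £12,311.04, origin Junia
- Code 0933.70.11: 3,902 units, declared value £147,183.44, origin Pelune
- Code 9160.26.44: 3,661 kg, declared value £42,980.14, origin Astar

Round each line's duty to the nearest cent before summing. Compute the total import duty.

£77,043.13

Line 1 (9116.38.19, Pelune, 1,315 pairs, £252,401.10):
Base rate for 9116.38.19 is 18.5% + £2.02/pair.
Origin Pelune is the FTA partner but 9116.38.19 is not on the preference list; base rate stands.
Duty = £252,401.10 × 18.5% + 1,315 × £2.02 = £49,350.50.
Line 2 (0361.95.85, Junia, 1,344 units, £12,311.04):
Base rate for 0361.95.85 is 23.5%.
Duty = £12,311.04 × 23.5% = £2,893.09.
Line 3 (0933.70.11, Pelune, 3,902 units, £147,183.44):
Base rate for 0933.70.11 is 3% + £0.92/unit.
Origin Pelune qualifies under the Junon–Pelune agreement and 0933.70.11 is covered: preferential rate Free applies instead.
Duty = £147,183.44 × 0% = £0.00.
Line 4 (9160.26.44, Astar, 3,661 kg, £42,980.14):
Base rate for 9160.26.44 is 16.5%.
9160.26.44 has an FTA preferential rate, but origin Astar is not Pelune; base rate stands.
Additional duty on 9160.26.44 from Astar: +41.2%. Applied ad valorem rate: 16.5% + 41.2% = 57.7%.
Duty = £42,980.14 × 57.7% = £24,799.54.
Total = £49,350.50 + £2,893.09 + £0.00 + £24,799.54 = £77,043.13.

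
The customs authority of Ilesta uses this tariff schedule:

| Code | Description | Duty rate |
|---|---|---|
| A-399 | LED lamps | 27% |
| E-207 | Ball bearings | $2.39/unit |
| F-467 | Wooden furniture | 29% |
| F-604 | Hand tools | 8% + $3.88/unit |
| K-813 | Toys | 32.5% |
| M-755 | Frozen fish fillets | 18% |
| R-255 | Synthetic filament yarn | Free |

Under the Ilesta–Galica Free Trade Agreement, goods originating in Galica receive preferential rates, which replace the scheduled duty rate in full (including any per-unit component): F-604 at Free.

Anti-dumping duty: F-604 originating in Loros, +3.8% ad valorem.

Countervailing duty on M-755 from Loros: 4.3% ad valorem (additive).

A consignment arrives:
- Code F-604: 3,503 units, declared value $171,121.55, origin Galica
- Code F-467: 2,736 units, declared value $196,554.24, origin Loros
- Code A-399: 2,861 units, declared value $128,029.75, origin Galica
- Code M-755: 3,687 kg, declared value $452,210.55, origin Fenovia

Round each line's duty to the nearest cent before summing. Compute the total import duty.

Line 1 (F-604, Galica, 3,503 units, $171,121.55):
Base rate for F-604 is 8% + $3.88/unit.
Origin Galica qualifies under the Ilesta–Galica agreement and F-604 is covered: preferential rate Free applies instead.
The additional-duty order on F-604 targets Loros, not Galica; it does not apply.
Duty = $171,121.55 × 0% = $0.00.
Line 2 (F-467, Loros, 2,736 units, $196,554.24):
Base rate for F-467 is 29%.
Duty = $196,554.24 × 29% = $57,000.73.
Line 3 (A-399, Galica, 2,861 units, $128,029.75):
Base rate for A-399 is 27%.
Origin Galica is the FTA partner but A-399 is not on the preference list; base rate stands.
Duty = $128,029.75 × 27% = $34,568.03.
Line 4 (M-755, Fenovia, 3,687 kg, $452,210.55):
Base rate for M-755 is 18%.
The additional-duty order on M-755 targets Loros, not Fenovia; it does not apply.
Duty = $452,210.55 × 18% = $81,397.90.
Total = $0.00 + $57,000.73 + $34,568.03 + $81,397.90 = $172,966.66.

$172,966.66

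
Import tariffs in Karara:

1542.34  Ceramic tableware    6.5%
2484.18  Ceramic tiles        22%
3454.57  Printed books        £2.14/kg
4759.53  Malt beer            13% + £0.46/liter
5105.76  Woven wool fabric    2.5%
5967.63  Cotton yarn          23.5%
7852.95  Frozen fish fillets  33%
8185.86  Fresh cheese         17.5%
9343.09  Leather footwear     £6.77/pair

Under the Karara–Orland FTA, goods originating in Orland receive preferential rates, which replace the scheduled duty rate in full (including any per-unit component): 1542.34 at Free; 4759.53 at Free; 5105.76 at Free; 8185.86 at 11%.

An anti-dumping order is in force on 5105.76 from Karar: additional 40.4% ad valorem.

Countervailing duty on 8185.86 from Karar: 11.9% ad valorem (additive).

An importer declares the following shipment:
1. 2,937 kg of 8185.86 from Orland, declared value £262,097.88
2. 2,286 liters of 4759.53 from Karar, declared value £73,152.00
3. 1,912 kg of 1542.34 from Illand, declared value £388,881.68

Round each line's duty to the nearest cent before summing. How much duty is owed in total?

£64,669.40

Line 1 (8185.86, Orland, 2,937 kg, £262,097.88):
Base rate for 8185.86 is 17.5%.
Origin Orland qualifies under the Karara–Orland agreement and 8185.86 is covered: preferential rate 11% applies instead.
The additional-duty order on 8185.86 targets Karar, not Orland; it does not apply.
Duty = £262,097.88 × 11% = £28,830.77.
Line 2 (4759.53, Karar, 2,286 liters, £73,152.00):
Base rate for 4759.53 is 13% + £0.46/liter.
4759.53 has an FTA preferential rate, but origin Karar is not Orland; base rate stands.
Duty = £73,152.00 × 13% + 2,286 × £0.46 = £10,561.32.
Line 3 (1542.34, Illand, 1,912 kg, £388,881.68):
Base rate for 1542.34 is 6.5%.
1542.34 has an FTA preferential rate, but origin Illand is not Orland; base rate stands.
Duty = £388,881.68 × 6.5% = £25,277.31.
Total = £28,830.77 + £10,561.32 + £25,277.31 = £64,669.40.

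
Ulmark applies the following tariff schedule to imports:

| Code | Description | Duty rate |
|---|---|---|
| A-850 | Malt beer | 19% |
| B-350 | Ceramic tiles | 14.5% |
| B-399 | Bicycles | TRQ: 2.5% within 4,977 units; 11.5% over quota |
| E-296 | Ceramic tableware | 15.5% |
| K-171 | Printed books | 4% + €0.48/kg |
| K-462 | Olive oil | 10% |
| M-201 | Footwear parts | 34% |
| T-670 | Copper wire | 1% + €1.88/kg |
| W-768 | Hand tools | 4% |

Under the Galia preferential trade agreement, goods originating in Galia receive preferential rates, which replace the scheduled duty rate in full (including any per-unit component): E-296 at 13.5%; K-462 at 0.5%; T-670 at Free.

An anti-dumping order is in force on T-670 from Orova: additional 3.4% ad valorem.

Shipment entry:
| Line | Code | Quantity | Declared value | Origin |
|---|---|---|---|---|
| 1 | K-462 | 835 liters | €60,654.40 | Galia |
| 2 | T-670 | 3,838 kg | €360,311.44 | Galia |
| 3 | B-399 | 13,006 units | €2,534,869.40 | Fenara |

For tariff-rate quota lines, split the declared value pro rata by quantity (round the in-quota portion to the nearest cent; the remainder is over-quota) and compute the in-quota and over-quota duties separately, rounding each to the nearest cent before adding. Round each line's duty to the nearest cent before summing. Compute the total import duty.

Line 1 (K-462, Galia, 835 liters, €60,654.40):
Base rate for K-462 is 10%.
Origin Galia qualifies under the Ulmark–Galia agreement and K-462 is covered: preferential rate 0.5% applies instead.
Duty = €60,654.40 × 0.5% = €303.27.
Line 2 (T-670, Galia, 3,838 kg, €360,311.44):
Base rate for T-670 is 1% + €1.88/kg.
Origin Galia qualifies under the Ulmark–Galia agreement and T-670 is covered: preferential rate Free applies instead.
The additional-duty order on T-670 targets Orova, not Galia; it does not apply.
Duty = €360,311.44 × 0% = €0.00.
Line 3 (B-399, Fenara, 13,006 units, €2,534,869.40):
Code B-399 is under a tariff-rate quota (threshold 4,977 units). In-quota: 4,977 units at 2.5%; over-quota: 8,029 units at 11.5%.
Pro-rata value split: in-quota = €2,534,869.40 × 4,977/13,006 = €970,017.30; over-quota = €2,534,869.40 − €970,017.30 = €1,564,852.10.
In-quota duty = €970,017.30 × 2.5% = €24,250.43. Over-quota duty = €1,564,852.10 × 11.5% = €179,957.99.
Line duty = €24,250.43 + €179,957.99 = €204,208.42.
Total = €303.27 + €0.00 + €204,208.42 = €204,511.69.

€204,511.69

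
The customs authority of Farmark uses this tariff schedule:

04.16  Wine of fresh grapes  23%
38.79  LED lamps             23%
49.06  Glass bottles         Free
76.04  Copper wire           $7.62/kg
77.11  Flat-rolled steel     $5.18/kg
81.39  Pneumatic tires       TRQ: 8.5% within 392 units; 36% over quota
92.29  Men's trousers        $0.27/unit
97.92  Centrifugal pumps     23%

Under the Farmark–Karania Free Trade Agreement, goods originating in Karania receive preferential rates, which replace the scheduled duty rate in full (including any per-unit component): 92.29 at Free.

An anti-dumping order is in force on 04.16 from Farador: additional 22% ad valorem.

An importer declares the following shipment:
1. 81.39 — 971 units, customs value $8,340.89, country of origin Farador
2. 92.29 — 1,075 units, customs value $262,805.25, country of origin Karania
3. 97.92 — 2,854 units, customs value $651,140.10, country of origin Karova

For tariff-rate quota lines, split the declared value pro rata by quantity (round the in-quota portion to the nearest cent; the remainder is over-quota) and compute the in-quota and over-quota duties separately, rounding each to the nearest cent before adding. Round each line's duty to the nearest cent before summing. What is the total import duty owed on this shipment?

Line 1 (81.39, Farador, 971 units, $8,340.89):
Code 81.39 is under a tariff-rate quota (threshold 392 units). In-quota: 392 units at 8.5%; over-quota: 579 units at 36%.
Pro-rata value split: in-quota = $8,340.89 × 392/971 = $3,367.28; over-quota = $8,340.89 − $3,367.28 = $4,973.61.
In-quota duty = $3,367.28 × 8.5% = $286.22. Over-quota duty = $4,973.61 × 36% = $1,790.50.
Line duty = $286.22 + $1,790.50 = $2,076.72.
Line 2 (92.29, Karania, 1,075 units, $262,805.25):
Base rate for 92.29 is $0.27/unit.
Origin Karania qualifies under the Farmark–Karania agreement and 92.29 is covered: preferential rate Free applies instead.
Duty = $262,805.25 × 0% = $0.00.
Line 3 (97.92, Karova, 2,854 units, $651,140.10):
Base rate for 97.92 is 23%.
Duty = $651,140.10 × 23% = $149,762.22.
Total = $2,076.72 + $0.00 + $149,762.22 = $151,838.94.

$151,838.94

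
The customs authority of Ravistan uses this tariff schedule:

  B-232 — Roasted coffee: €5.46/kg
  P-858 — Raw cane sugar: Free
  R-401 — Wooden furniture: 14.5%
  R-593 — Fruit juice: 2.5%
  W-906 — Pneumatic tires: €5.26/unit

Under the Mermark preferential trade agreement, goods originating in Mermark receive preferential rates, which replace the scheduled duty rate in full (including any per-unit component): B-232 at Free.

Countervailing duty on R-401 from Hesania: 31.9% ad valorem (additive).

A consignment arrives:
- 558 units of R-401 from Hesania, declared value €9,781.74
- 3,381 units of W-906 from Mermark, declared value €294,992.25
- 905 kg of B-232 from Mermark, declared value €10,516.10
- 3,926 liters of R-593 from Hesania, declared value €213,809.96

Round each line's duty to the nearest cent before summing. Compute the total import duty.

Line 1 (R-401, Hesania, 558 units, €9,781.74):
Base rate for R-401 is 14.5%.
Additional duty on R-401 from Hesania: +31.9%. Applied ad valorem rate: 14.5% + 31.9% = 46.4%.
Duty = €9,781.74 × 46.4% = €4,538.73.
Line 2 (W-906, Mermark, 3,381 units, €294,992.25):
Base rate for W-906 is €5.26/unit.
Origin Mermark is the FTA partner but W-906 is not on the preference list; base rate stands.
Duty = 3,381 × €5.26 = €17,784.06.
Line 3 (B-232, Mermark, 905 kg, €10,516.10):
Base rate for B-232 is €5.46/kg.
Origin Mermark qualifies under the Ravistan–Mermark agreement and B-232 is covered: preferential rate Free applies instead.
Duty = €10,516.10 × 0% = €0.00.
Line 4 (R-593, Hesania, 3,926 liters, €213,809.96):
Base rate for R-593 is 2.5%.
Duty = €213,809.96 × 2.5% = €5,345.25.
Total = €4,538.73 + €17,784.06 + €0.00 + €5,345.25 = €27,668.04.

€27,668.04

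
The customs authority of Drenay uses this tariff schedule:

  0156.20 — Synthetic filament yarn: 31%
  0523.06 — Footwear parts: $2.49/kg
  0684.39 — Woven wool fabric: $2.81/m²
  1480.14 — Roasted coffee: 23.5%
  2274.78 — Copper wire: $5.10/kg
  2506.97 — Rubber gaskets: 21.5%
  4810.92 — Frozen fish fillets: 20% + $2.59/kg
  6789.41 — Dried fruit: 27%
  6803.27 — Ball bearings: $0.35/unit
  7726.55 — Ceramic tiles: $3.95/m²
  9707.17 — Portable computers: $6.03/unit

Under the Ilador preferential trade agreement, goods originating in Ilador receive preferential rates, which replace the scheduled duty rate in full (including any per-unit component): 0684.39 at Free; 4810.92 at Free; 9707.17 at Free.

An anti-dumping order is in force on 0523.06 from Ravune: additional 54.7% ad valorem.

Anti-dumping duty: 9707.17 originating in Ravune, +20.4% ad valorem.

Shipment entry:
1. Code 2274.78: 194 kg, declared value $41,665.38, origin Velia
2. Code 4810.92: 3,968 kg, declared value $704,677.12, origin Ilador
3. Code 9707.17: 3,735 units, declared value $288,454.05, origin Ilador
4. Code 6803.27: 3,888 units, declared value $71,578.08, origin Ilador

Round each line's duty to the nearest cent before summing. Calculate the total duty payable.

$2,350.20

Line 1 (2274.78, Velia, 194 kg, $41,665.38):
Base rate for 2274.78 is $5.10/kg.
Duty = 194 × $5.10 = $989.40.
Line 2 (4810.92, Ilador, 3,968 kg, $704,677.12):
Base rate for 4810.92 is 20% + $2.59/kg.
Origin Ilador qualifies under the Drenay–Ilador agreement and 4810.92 is covered: preferential rate Free applies instead.
Duty = $704,677.12 × 0% = $0.00.
Line 3 (9707.17, Ilador, 3,735 units, $288,454.05):
Base rate for 9707.17 is $6.03/unit.
Origin Ilador qualifies under the Drenay–Ilador agreement and 9707.17 is covered: preferential rate Free applies instead.
The additional-duty order on 9707.17 targets Ravune, not Ilador; it does not apply.
Duty = $288,454.05 × 0% = $0.00.
Line 4 (6803.27, Ilador, 3,888 units, $71,578.08):
Base rate for 6803.27 is $0.35/unit.
Origin Ilador is the FTA partner but 6803.27 is not on the preference list; base rate stands.
Duty = 3,888 × $0.35 = $1,360.80.
Total = $989.40 + $0.00 + $0.00 + $1,360.80 = $2,350.20.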